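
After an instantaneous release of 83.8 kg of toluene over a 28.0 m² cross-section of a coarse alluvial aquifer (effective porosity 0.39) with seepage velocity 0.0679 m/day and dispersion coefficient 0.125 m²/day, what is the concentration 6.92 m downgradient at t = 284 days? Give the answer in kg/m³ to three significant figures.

For an instantaneous plane source, C(x,t) = M/(n_e·A·√(4πDt)) · exp(−(x−vt)²/(4Dt)), with n_e·A the pore (flow) area.
Plume center vt = 0.0679 × 284 = 19.2836 m, so the well at 6.92 m is 12.3636 m upgradient of the peak.
√(4πDt) = 21.12 m, giving peak height M/(n_e·A·√(4πDt)) = 83.8/(0.39 × 28.0 × 21.12) = 0.3634 kg/m³.
(x−vt)²/(4Dt) = (-12.3636)²/(4 × 0.125 × 284) = 1.076; exp(−1.076) = 0.3410.
C = 0.3634 × 0.3410 = 0.124 kg/m³.

0.124 kg/m³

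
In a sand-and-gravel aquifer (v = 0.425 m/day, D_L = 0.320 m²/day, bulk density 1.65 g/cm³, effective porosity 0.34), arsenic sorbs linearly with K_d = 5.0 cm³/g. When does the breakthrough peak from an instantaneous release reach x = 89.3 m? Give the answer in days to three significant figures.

5260 days

Retardation factor R = 1 + ρ_b·K_d/n = 1 + 1.65 × 5.0/0.34 = 25.26.
Sorption retards both mechanisms: v_R = v/R = 0.01683 m/day, D_R = D/R = 0.01267 m²/day.
Peak time from v_R²t² + 2D_R t − x² = 0: t = (√(D_R² + v_R²x²) − D_R)/v_R².
√(D_R² + v_R²x²) = √(0.01267² + 0.01683² × 89.3²) = 1.503; v_R² = 0.0002832.
t = (1.503 − 0.01267)/0.0002832 = 5260 days.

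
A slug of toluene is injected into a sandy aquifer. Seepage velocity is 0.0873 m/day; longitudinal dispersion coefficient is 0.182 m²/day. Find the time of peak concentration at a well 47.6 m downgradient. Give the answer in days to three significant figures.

522 days

For the 1D instantaneous-source solution, setting ∂C/∂t = 0 at fixed x gives v²t² + 2Dt − x² = 0, so t = (√(D² + v²x²) − D)/v².
√(D² + v²x²) = √(0.182² + 0.0873² × 47.6²) = 4.159; v² = 0.00762129.
t = (4.159 − 0.182)/0.00762129 = 522 days (vs. the pure-advection estimate x/v = 545 d).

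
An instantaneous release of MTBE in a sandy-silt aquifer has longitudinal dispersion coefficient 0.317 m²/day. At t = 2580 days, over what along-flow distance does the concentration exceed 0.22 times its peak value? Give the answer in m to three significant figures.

The plume is Gaussian with σ = √(2Dt) = √(2 × 0.317 × 2580) = 40.44 m.
C/C_peak = exp(−Δx²/(2σ²)) = 0.22 ⇒ Δx = σ·√(−2 ln 0.22) = 40.44 × 1.740 = 70.37 m.
Width = 2Δx = 141 m.

141 m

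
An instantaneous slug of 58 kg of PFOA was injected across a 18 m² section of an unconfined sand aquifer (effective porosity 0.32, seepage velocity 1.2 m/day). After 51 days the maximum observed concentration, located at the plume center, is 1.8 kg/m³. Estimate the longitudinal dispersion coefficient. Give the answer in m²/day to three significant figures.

0.0488 m²/day

At the plume center C_max = M/(n_e·A·√(4πDt)), so D = M²/(4πt·(n_e·A·C_max)²).
n_e·A·C_max = 0.32 × 18 × 1.8 = 10.37 kg/m.
D = 58²/(4π × 51 × 10.37²) = 0.0488 m²/day.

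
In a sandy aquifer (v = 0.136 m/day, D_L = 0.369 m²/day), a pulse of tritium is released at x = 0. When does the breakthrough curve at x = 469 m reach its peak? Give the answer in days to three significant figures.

3430 days

For the 1D instantaneous-source solution, setting ∂C/∂t = 0 at fixed x gives v²t² + 2Dt − x² = 0, so t = (√(D² + v²x²) − D)/v².
√(D² + v²x²) = √(0.369² + 0.136² × 469²) = 63.79; v² = 0.018496.
t = (63.79 − 0.369)/0.018496 = 3430 days (vs. the pure-advection estimate x/v = 3450 d).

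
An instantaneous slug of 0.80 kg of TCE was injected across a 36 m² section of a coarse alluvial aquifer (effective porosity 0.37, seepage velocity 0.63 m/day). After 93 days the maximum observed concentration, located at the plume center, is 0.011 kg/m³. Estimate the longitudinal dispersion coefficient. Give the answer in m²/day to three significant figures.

0.0255 m²/day

At the plume center C_max = M/(n_e·A·√(4πDt)), so D = M²/(4πt·(n_e·A·C_max)²).
n_e·A·C_max = 0.37 × 36 × 0.011 = 0.1465 kg/m.
D = 0.80²/(4π × 93 × 0.1465²) = 0.0255 m²/day.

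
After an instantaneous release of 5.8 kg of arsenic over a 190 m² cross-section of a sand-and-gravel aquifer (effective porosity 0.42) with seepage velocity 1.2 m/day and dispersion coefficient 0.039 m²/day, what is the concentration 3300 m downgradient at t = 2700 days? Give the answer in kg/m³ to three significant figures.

For an instantaneous plane source, C(x,t) = M/(n_e·A·√(4πDt)) · exp(−(x−vt)²/(4Dt)), with n_e·A the pore (flow) area.
Plume center vt = 1.2 × 2700 = 3240 m, so the well at 3300 m is 60 m downgradient of the peak.
√(4πDt) = 36.38 m, giving peak height M/(n_e·A·√(4πDt)) = 5.8/(0.42 × 190 × 36.38) = 0.001998 kg/m³.
(x−vt)²/(4Dt) = (60)²/(4 × 0.039 × 2700) = 8.547; exp(−8.547) = 0.0001941.
C = 0.001998 × 0.0001941 = 3.88e-07 kg/m³.

3.88e-07 kg/m³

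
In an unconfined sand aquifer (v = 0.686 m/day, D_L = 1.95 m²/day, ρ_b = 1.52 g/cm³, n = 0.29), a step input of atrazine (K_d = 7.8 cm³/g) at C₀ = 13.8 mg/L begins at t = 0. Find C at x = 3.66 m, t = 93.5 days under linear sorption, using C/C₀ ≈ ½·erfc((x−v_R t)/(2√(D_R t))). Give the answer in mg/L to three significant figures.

Retardation factor R = 1 + ρ_b·K_d/n = 1 + 1.52 × 7.8/0.29 = 41.88.
Sorption retards both mechanisms: v_R = v/R = 0.01638 m/day, D_R = D/R = 0.04656 m²/day.
v_R·t = 0.01638 × 93.5 = 1.53153 m; 2√(D_R t) = 4.173 m; argument = (3.66 − 1.53153)/4.173 = 0.5101.
C = C₀ × ½·erfc(0.5101) = 13.8 × 0.2353 = 3.25 mg/L.

3.25 mg/L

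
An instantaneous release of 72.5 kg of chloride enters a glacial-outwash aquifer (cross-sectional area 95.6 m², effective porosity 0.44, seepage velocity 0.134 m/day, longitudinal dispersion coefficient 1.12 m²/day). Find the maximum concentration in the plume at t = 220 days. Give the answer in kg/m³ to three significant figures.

The peak of an instantaneous 1D plume sits at x = vt; there the Gaussian factor is 1 and C_max = M/(n_e·A·√(4πDt)), where n_e·A is the pore area the mass is dissolved in.
√(4πDt) = √(4π × 1.12 × 220) = 55.64 m, so C_max = 72.5/(0.44 × 95.6 × 55.64) = 0.0310 kg/m³.

0.0310 kg/m³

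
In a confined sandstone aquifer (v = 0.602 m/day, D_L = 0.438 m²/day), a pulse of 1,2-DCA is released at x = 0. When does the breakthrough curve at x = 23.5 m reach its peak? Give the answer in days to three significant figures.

37.8 days

For the 1D instantaneous-source solution, setting ∂C/∂t = 0 at fixed x gives v²t² + 2Dt − x² = 0, so t = (√(D² + v²x²) − D)/v².
√(D² + v²x²) = √(0.438² + 0.602² × 23.5²) = 14.15; v² = 0.362404.
t = (14.15 − 0.438)/0.362404 = 37.8 days (vs. the pure-advection estimate x/v = 39.0 d).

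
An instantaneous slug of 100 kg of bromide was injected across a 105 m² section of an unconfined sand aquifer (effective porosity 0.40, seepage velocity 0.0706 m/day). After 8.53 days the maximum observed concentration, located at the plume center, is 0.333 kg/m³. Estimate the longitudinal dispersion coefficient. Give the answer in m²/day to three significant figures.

At the plume center C_max = M/(n_e·A·√(4πDt)), so D = M²/(4πt·(n_e·A·C_max)²).
n_e·A·C_max = 0.40 × 105 × 0.333 = 13.99 kg/m.
D = 100²/(4π × 8.53 × 13.99²) = 0.477 m²/day.

0.477 m²/day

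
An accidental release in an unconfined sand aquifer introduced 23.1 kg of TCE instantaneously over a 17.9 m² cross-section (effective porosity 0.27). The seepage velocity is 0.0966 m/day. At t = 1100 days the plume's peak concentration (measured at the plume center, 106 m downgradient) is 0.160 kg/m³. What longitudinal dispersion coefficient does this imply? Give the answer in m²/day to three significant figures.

0.0646 m²/day

At the plume center C_max = M/(n_e·A·√(4πDt)), so D = M²/(4πt·(n_e·A·C_max)²).
n_e·A·C_max = 0.27 × 17.9 × 0.160 = 0.7733 kg/m.
D = 23.1²/(4π × 1100 × 0.7733²) = 0.0646 m²/day.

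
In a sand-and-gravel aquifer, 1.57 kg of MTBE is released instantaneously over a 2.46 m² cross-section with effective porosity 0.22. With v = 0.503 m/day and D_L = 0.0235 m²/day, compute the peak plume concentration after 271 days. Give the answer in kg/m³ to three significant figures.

0.324 kg/m³

The peak of an instantaneous 1D plume sits at x = vt; there the Gaussian factor is 1 and C_max = M/(n_e·A·√(4πDt)), where n_e·A is the pore area the mass is dissolved in.
√(4πDt) = √(4π × 0.0235 × 271) = 8.946 m, so C_max = 1.57/(0.22 × 2.46 × 8.946) = 0.324 kg/m³.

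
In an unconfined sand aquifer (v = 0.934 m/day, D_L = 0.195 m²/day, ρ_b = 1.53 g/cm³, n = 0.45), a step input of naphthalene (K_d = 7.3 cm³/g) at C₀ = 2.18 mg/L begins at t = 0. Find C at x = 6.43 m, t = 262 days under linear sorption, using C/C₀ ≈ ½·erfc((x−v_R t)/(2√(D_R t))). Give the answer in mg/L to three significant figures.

2.04 mg/L

Retardation factor R = 1 + ρ_b·K_d/n = 1 + 1.53 × 7.3/0.45 = 25.82.
Sorption retards both mechanisms: v_R = v/R = 0.03617 m/day, D_R = D/R = 0.007552 m²/day.
v_R·t = 0.03617 × 262 = 9.47654 m; 2√(D_R t) = 2.813 m; argument = (6.43 − 9.47654)/2.813 = -1.083.
C = C₀ × ½·erfc(-1.083) = 2.18 × 0.9372 = 2.04 mg/L.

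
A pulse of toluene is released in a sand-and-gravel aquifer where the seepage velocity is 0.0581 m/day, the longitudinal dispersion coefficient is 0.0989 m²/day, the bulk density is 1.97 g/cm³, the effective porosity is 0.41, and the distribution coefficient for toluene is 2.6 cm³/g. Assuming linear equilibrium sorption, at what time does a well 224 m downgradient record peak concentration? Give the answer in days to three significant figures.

Retardation factor R = 1 + ρ_b·K_d/n = 1 + 1.97 × 2.6/0.41 = 13.49.
Sorption retards both mechanisms: v_R = v/R = 0.004307 m/day, D_R = D/R = 0.007331 m²/day.
Peak time from v_R²t² + 2D_R t − x² = 0: t = (√(D_R² + v_R²x²) − D_R)/v_R².
√(D_R² + v_R²x²) = √(0.007331² + 0.004307² × 224²) = 0.9648; v_R² = 1.855e-05.
t = (0.9648 − 0.007331)/1.855e-05 = 51600 days.

51600 days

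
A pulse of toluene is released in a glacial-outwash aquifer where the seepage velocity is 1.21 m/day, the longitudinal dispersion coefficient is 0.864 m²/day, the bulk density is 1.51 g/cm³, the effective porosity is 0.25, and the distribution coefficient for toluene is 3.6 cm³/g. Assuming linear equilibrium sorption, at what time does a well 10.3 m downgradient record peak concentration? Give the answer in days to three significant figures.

181 days

Retardation factor R = 1 + ρ_b·K_d/n = 1 + 1.51 × 3.6/0.25 = 22.74.
Sorption retards both mechanisms: v_R = v/R = 0.05321 m/day, D_R = D/R = 0.03799 m²/day.
Peak time from v_R²t² + 2D_R t − x² = 0: t = (√(D_R² + v_R²x²) − D_R)/v_R².
√(D_R² + v_R²x²) = √(0.03799² + 0.05321² × 10.3²) = 0.5494; v_R² = 0.002831.
t = (0.5494 − 0.03799)/0.002831 = 181 days.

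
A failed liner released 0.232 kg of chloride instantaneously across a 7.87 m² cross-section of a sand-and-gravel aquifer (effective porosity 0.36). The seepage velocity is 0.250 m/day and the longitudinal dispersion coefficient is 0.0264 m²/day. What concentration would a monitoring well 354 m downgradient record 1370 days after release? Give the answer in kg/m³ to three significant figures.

For an instantaneous plane source, C(x,t) = M/(n_e·A·√(4πDt)) · exp(−(x−vt)²/(4Dt)), with n_e·A the pore (flow) area.
Plume center vt = 0.250 × 1370 = 342.5 m, so the well at 354 m is 11.5 m downgradient of the peak.
√(4πDt) = 21.32 m, giving peak height M/(n_e·A·√(4πDt)) = 0.232/(0.36 × 7.87 × 21.32) = 0.003841 kg/m³.
(x−vt)²/(4Dt) = (11.5)²/(4 × 0.0264 × 1370) = 0.9141; exp(−0.9141) = 0.4009.
C = 0.003841 × 0.4009 = 0.00154 kg/m³.

0.00154 kg/m³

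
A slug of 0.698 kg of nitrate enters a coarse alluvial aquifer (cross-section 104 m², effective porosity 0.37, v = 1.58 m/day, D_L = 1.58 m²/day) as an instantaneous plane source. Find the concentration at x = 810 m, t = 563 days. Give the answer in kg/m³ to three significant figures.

For an instantaneous plane source, C(x,t) = M/(n_e·A·√(4πDt)) · exp(−(x−vt)²/(4Dt)), with n_e·A the pore (flow) area.
Plume center vt = 1.58 × 563 = 889.54 m, so the well at 810 m is 79.54 m upgradient of the peak.
√(4πDt) = 105.7 m, giving peak height M/(n_e·A·√(4πDt)) = 0.698/(0.37 × 104 × 105.7) = 0.0001716 kg/m³.
(x−vt)²/(4Dt) = (-79.54)²/(4 × 1.58 × 563) = 1.778; exp(−1.778) = 0.1690.
C = 0.0001716 × 0.1690 = 2.90e-05 kg/m³.

2.90e-05 kg/m³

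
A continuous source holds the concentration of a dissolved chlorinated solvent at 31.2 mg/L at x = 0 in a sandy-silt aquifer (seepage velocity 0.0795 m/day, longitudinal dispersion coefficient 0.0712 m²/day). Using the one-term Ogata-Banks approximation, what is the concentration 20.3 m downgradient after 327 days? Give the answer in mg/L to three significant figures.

24.9 mg/L

For a continuous step input, C/C₀ ≈ ½·erfc((x−vt)/(2√(Dt))).
vt = 0.0795 × 327 = 25.9965 m and 2√(Dt) = 2√(0.0712 × 327) = 9.650 m.
Argument (x−vt)/(2√(Dt)) = (20.3 − 25.9965)/9.650 = -0.5903; ½·erfc(-0.5903) = 0.7981.
C = 31.2 × 0.7981 = 24.9 mg/L.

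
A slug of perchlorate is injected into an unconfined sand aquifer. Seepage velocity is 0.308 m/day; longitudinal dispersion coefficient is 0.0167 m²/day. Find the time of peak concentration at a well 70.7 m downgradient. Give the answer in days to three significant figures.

For the 1D instantaneous-source solution, setting ∂C/∂t = 0 at fixed x gives v²t² + 2Dt − x² = 0, so t = (√(D² + v²x²) − D)/v².
√(D² + v²x²) = √(0.0167² + 0.308² × 70.7²) = 21.78; v² = 0.094864.
t = (21.78 − 0.0167)/0.094864 = 229 days (vs. the pure-advection estimate x/v = 230 d).

229 days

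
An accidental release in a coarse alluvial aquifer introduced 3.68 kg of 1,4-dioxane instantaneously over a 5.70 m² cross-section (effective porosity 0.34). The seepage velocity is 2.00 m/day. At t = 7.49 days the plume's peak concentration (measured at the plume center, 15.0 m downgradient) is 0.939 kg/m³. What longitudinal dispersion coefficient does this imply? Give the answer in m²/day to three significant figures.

0.0434 m²/day

At the plume center C_max = M/(n_e·A·√(4πDt)), so D = M²/(4πt·(n_e·A·C_max)²).
n_e·A·C_max = 0.34 × 5.70 × 0.939 = 1.820 kg/m.
D = 3.68²/(4π × 7.49 × 1.820²) = 0.0434 m²/day.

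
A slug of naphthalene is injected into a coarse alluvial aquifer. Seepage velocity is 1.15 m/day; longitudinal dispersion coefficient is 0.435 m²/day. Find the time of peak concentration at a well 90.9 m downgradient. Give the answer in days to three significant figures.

For the 1D instantaneous-source solution, setting ∂C/∂t = 0 at fixed x gives v²t² + 2Dt − x² = 0, so t = (√(D² + v²x²) − D)/v².
√(D² + v²x²) = √(0.435² + 1.15² × 90.9²) = 104.5; v² = 1.3225.
t = (104.5 − 0.435)/1.3225 = 78.7 days (vs. the pure-advection estimate x/v = 79.0 d).

78.7 days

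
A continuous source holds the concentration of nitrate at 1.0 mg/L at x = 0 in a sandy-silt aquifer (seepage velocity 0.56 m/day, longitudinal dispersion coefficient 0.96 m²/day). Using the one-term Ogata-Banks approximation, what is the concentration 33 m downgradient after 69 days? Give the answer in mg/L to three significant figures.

For a continuous step input, C/C₀ ≈ ½·erfc((x−vt)/(2√(Dt))).
vt = 0.56 × 69 = 38.64 m and 2√(Dt) = 2√(0.96 × 69) = 16.28 m.
Argument (x−vt)/(2√(Dt)) = (33 − 38.64)/16.28 = -0.3464; ½·erfc(-0.3464) = 0.6879.
C = 1.0 × 0.6879 = 0.688 mg/L.

0.688 mg/L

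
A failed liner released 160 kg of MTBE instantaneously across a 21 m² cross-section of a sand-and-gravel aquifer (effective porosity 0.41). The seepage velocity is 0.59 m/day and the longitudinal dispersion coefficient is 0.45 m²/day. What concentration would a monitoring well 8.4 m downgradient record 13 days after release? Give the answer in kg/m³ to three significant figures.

2.12 kg/m³

For an instantaneous plane source, C(x,t) = M/(n_e·A·√(4πDt)) · exp(−(x−vt)²/(4Dt)), with n_e·A the pore (flow) area.
Plume center vt = 0.59 × 13 = 7.67 m, so the well at 8.4 m is 0.73 m downgradient of the peak.
√(4πDt) = 8.574 m, giving peak height M/(n_e·A·√(4πDt)) = 160/(0.41 × 21 × 8.574) = 2.167 kg/m³.
(x−vt)²/(4Dt) = (0.73)²/(4 × 0.45 × 13) = 0.02277; exp(−0.02277) = 0.9775.
C = 2.167 × 0.9775 = 2.12 kg/m³.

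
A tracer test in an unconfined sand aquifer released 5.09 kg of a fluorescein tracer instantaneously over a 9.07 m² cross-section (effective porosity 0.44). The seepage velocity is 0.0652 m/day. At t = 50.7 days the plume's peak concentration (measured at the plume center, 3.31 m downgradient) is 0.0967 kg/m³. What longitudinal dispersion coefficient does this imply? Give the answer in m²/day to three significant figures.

0.273 m²/day

At the plume center C_max = M/(n_e·A·√(4πDt)), so D = M²/(4πt·(n_e·A·C_max)²).
n_e·A·C_max = 0.44 × 9.07 × 0.0967 = 0.3859 kg/m.
D = 5.09²/(4π × 50.7 × 0.3859²) = 0.273 m²/day.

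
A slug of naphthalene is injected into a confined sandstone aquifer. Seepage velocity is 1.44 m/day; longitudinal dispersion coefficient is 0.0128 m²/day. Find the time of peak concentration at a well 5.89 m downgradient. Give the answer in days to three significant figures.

4.08 days

For the 1D instantaneous-source solution, setting ∂C/∂t = 0 at fixed x gives v²t² + 2Dt − x² = 0, so t = (√(D² + v²x²) − D)/v².
√(D² + v²x²) = √(0.0128² + 1.44² × 5.89²) = 8.482; v² = 2.0736.
t = (8.482 − 0.0128)/2.0736 = 4.08 days (vs. the pure-advection estimate x/v = 4.09 d).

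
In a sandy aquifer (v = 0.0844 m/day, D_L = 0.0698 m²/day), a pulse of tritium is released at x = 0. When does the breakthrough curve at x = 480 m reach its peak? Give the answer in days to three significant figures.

For the 1D instantaneous-source solution, setting ∂C/∂t = 0 at fixed x gives v²t² + 2Dt − x² = 0, so t = (√(D² + v²x²) − D)/v².
√(D² + v²x²) = √(0.0698² + 0.0844² × 480²) = 40.51; v² = 0.00712336.
t = (40.51 − 0.0698)/0.00712336 = 5680 days (vs. the pure-advection estimate x/v = 5690 d).

5680 days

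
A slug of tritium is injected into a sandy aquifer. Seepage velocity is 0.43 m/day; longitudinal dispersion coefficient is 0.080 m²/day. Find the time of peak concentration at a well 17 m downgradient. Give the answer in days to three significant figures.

For the 1D instantaneous-source solution, setting ∂C/∂t = 0 at fixed x gives v²t² + 2Dt − x² = 0, so t = (√(D² + v²x²) − D)/v².
√(D² + v²x²) = √(0.080² + 0.43² × 17²) = 7.310; v² = 0.1849.
t = (7.310 − 0.080)/0.1849 = 39.1 days (vs. the pure-advection estimate x/v = 39.5 d).

39.1 days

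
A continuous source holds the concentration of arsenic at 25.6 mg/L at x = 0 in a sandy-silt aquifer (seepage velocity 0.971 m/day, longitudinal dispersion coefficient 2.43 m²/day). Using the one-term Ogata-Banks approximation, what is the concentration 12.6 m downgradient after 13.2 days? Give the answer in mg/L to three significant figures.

13.1 mg/L

For a continuous step input, C/C₀ ≈ ½·erfc((x−vt)/(2√(Dt))).
vt = 0.971 × 13.2 = 12.8172 m and 2√(Dt) = 2√(2.43 × 13.2) = 11.33 m.
Argument (x−vt)/(2√(Dt)) = (12.6 − 12.8172)/11.33 = -0.01917; ½·erfc(-0.01917) = 0.5108.
C = 25.6 × 0.5108 = 13.1 mg/L.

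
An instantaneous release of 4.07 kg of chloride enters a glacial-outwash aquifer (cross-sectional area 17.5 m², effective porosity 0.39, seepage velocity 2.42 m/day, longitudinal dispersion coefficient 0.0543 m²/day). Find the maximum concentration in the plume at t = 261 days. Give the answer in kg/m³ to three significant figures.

The peak of an instantaneous 1D plume sits at x = vt; there the Gaussian factor is 1 and C_max = M/(n_e·A·√(4πDt)), where n_e·A is the pore area the mass is dissolved in.
√(4πDt) = √(4π × 0.0543 × 261) = 13.35 m, so C_max = 4.07/(0.39 × 17.5 × 13.35) = 0.0447 kg/m³.

0.0447 kg/m³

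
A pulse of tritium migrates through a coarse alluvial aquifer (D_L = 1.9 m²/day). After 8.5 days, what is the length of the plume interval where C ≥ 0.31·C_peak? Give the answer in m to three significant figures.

The plume is Gaussian with σ = √(2Dt) = √(2 × 1.9 × 8.5) = 5.683 m.
C/C_peak = exp(−Δx²/(2σ²)) = 0.31 ⇒ Δx = σ·√(−2 ln 0.31) = 5.683 × 1.530 = 8.695 m.
Width = 2Δx = 17.4 m.

17.4 m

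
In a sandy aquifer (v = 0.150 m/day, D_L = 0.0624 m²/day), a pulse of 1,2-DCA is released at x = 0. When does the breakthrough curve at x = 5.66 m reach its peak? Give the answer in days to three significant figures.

35.1 days

For the 1D instantaneous-source solution, setting ∂C/∂t = 0 at fixed x gives v²t² + 2Dt − x² = 0, so t = (√(D² + v²x²) − D)/v².
√(D² + v²x²) = √(0.0624² + 0.150² × 5.66²) = 0.8513; v² = 0.0225.
t = (0.8513 − 0.0624)/0.0225 = 35.1 days (vs. the pure-advection estimate x/v = 37.7 d).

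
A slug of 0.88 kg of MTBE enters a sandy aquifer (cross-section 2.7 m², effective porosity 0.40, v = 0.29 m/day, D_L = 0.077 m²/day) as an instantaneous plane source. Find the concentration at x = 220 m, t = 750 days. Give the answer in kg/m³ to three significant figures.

For an instantaneous plane source, C(x,t) = M/(n_e·A·√(4πDt)) · exp(−(x−vt)²/(4Dt)), with n_e·A the pore (flow) area.
Plume center vt = 0.29 × 750 = 217.5 m, so the well at 220 m is 2.5 m downgradient of the peak.
√(4πDt) = 26.94 m, giving peak height M/(n_e·A·√(4πDt)) = 0.88/(0.40 × 2.7 × 26.94) = 0.03025 kg/m³.
(x−vt)²/(4Dt) = (2.5)²/(4 × 0.077 × 750) = 0.02706; exp(−0.02706) = 0.9733.
C = 0.03025 × 0.9733 = 0.0294 kg/m³.

0.0294 kg/m³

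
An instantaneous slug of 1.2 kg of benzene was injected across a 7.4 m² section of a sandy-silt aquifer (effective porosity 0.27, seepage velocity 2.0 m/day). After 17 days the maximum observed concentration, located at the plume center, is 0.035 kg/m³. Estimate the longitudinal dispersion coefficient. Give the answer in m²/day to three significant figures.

At the plume center C_max = M/(n_e·A·√(4πDt)), so D = M²/(4πt·(n_e·A·C_max)²).
n_e·A·C_max = 0.27 × 7.4 × 0.035 = 0.06993 kg/m.
D = 1.2²/(4π × 17 × 0.06993²) = 1.38 m²/day.

1.38 m²/day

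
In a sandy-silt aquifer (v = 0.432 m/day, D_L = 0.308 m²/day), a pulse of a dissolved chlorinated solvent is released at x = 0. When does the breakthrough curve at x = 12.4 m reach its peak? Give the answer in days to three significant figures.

For the 1D instantaneous-source solution, setting ∂C/∂t = 0 at fixed x gives v²t² + 2Dt − x² = 0, so t = (√(D² + v²x²) − D)/v².
√(D² + v²x²) = √(0.308² + 0.432² × 12.4²) = 5.366; v² = 0.186624.
t = (5.366 − 0.308)/0.186624 = 27.1 days (vs. the pure-advection estimate x/v = 28.7 d).

27.1 days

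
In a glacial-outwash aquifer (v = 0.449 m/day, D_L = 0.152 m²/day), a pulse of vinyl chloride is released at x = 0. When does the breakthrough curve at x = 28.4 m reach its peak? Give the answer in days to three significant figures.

For the 1D instantaneous-source solution, setting ∂C/∂t = 0 at fixed x gives v²t² + 2Dt − x² = 0, so t = (√(D² + v²x²) − D)/v².
√(D² + v²x²) = √(0.152² + 0.449² × 28.4²) = 12.75; v² = 0.201601.
t = (12.75 − 0.152)/0.201601 = 62.5 days (vs. the pure-advection estimate x/v = 63.3 d).

62.5 days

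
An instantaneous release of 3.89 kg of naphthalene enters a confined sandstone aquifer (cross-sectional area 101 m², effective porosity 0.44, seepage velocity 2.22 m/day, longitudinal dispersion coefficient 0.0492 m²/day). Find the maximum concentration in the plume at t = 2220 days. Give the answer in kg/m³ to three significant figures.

0.00236 kg/m³

The peak of an instantaneous 1D plume sits at x = vt; there the Gaussian factor is 1 and C_max = M/(n_e·A·√(4πDt)), where n_e·A is the pore area the mass is dissolved in.
√(4πDt) = √(4π × 0.0492 × 2220) = 37.05 m, so C_max = 3.89/(0.44 × 101 × 37.05) = 0.00236 kg/m³.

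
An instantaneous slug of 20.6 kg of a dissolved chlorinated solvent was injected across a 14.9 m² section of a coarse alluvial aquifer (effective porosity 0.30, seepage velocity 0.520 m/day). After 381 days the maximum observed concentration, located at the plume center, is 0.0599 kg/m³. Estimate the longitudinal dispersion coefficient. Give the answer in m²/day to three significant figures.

At the plume center C_max = M/(n_e·A·√(4πDt)), so D = M²/(4πt·(n_e·A·C_max)²).
n_e·A·C_max = 0.30 × 14.9 × 0.0599 = 0.2678 kg/m.
D = 20.6²/(4π × 381 × 0.2678²) = 1.24 m²/day.

1.24 m²/day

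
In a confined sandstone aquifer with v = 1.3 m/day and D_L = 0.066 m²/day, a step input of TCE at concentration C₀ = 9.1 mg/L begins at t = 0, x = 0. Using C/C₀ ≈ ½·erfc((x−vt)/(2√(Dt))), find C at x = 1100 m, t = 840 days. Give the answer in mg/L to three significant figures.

For a continuous step input, C/C₀ ≈ ½·erfc((x−vt)/(2√(Dt))).
vt = 1.3 × 840 = 1092 m and 2√(Dt) = 2√(0.066 × 840) = 14.89 m.
Argument (x−vt)/(2√(Dt)) = (1100 − 1092)/14.89 = 0.5373; ½·erfc(0.5373) = 0.2237.
C = 9.1 × 0.2237 = 2.04 mg/L.

2.04 mg/L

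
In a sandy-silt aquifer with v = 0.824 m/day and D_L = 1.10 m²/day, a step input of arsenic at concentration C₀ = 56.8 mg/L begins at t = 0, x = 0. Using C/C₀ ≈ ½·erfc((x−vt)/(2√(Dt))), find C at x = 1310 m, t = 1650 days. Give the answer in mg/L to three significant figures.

45.1 mg/L

For a continuous step input, C/C₀ ≈ ½·erfc((x−vt)/(2√(Dt))).
vt = 0.824 × 1650 = 1359.6 m and 2√(Dt) = 2√(1.10 × 1650) = 85.21 m.
Argument (x−vt)/(2√(Dt)) = (1310 − 1359.6)/85.21 = -0.5821; ½·erfc(-0.5821) = 0.7948.
C = 56.8 × 0.7948 = 45.1 mg/L.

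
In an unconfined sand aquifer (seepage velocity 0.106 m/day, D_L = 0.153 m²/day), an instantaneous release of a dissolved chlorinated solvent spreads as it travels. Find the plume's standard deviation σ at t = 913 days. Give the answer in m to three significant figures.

Dispersive spreading gives a Gaussian with σ² = 2Dt; advection only shifts the center.
σ = √(2 × 0.153 × 913) = 16.7 m.

16.7 m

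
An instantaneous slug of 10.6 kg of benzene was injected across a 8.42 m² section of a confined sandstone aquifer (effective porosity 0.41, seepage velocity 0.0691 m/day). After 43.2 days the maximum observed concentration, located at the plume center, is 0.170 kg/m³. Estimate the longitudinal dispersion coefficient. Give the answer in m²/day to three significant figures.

At the plume center C_max = M/(n_e·A·√(4πDt)), so D = M²/(4πt·(n_e·A·C_max)²).
n_e·A·C_max = 0.41 × 8.42 × 0.170 = 0.5869 kg/m.
D = 10.6²/(4π × 43.2 × 0.5869²) = 0.601 m²/day.

0.601 m²/day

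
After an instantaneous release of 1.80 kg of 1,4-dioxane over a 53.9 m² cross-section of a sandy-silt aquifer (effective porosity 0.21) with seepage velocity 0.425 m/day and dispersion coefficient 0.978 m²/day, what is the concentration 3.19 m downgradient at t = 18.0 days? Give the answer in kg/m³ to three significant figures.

For an instantaneous plane source, C(x,t) = M/(n_e·A·√(4πDt)) · exp(−(x−vt)²/(4Dt)), with n_e·A the pore (flow) area.
Plume center vt = 0.425 × 18.0 = 7.65 m, so the well at 3.19 m is 4.46 m upgradient of the peak.
√(4πDt) = 14.87 m, giving peak height M/(n_e·A·√(4πDt)) = 1.80/(0.21 × 53.9 × 14.87) = 0.01069 kg/m³.
(x−vt)²/(4Dt) = (-4.46)²/(4 × 0.978 × 18.0) = 0.2825; exp(−0.2825) = 0.7539.
C = 0.01069 × 0.7539 = 0.00806 kg/m³.

0.00806 kg/m³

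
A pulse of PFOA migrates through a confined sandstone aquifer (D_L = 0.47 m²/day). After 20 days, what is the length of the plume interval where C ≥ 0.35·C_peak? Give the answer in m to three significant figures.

The plume is Gaussian with σ = √(2Dt) = √(2 × 0.47 × 20) = 4.336 m.
C/C_peak = exp(−Δx²/(2σ²)) = 0.35 ⇒ Δx = σ·√(−2 ln 0.35) = 4.336 × 1.449 = 6.283 m.
Width = 2Δx = 12.6 m.

12.6 m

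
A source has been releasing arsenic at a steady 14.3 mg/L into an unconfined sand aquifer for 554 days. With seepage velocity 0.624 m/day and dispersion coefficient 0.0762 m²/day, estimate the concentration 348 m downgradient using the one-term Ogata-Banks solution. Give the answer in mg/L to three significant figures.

5.73 mg/L

For a continuous step input, C/C₀ ≈ ½·erfc((x−vt)/(2√(Dt))).
vt = 0.624 × 554 = 345.696 m and 2√(Dt) = 2√(0.0762 × 554) = 12.99 m.
Argument (x−vt)/(2√(Dt)) = (348 − 345.696)/12.99 = 0.1774; ½·erfc(0.1774) = 0.4010.
C = 14.3 × 0.4010 = 5.73 mg/L.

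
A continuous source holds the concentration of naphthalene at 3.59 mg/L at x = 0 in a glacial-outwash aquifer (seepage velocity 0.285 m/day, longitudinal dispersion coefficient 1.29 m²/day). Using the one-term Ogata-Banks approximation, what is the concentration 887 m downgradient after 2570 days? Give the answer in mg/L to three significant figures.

0.104 mg/L

For a continuous step input, C/C₀ ≈ ½·erfc((x−vt)/(2√(Dt))).
vt = 0.285 × 2570 = 732.45 m and 2√(Dt) = 2√(1.29 × 2570) = 115.2 m.
Argument (x−vt)/(2√(Dt)) = (887 − 732.45)/115.2 = 1.342; ½·erfc(1.342) = 0.02886.
C = 3.59 × 0.02886 = 0.104 mg/L.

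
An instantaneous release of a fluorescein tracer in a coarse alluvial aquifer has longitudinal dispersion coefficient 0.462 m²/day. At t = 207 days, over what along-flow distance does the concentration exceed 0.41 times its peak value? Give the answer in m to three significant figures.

36.9 m

The plume is Gaussian with σ = √(2Dt) = √(2 × 0.462 × 207) = 13.83 m.
C/C_peak = exp(−Δx²/(2σ²)) = 0.41 ⇒ Δx = σ·√(−2 ln 0.41) = 13.83 × 1.335 = 18.46 m.
Width = 2Δx = 36.9 m.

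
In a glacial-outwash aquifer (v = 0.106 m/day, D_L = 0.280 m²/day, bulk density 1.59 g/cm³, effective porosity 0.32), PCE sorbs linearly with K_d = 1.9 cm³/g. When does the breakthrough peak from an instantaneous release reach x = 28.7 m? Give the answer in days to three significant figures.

Retardation factor R = 1 + ρ_b·K_d/n = 1 + 1.59 × 1.9/0.32 = 10.44.
Sorption retards both mechanisms: v_R = v/R = 0.01015 m/day, D_R = D/R = 0.02682 m²/day.
Peak time from v_R²t² + 2D_R t − x² = 0: t = (√(D_R² + v_R²x²) − D_R)/v_R².
√(D_R² + v_R²x²) = √(0.02682² + 0.01015² × 28.7²) = 0.2925; v_R² = 0.0001030.
t = (0.2925 − 0.02682)/0.0001030 = 2580 days.

2580 days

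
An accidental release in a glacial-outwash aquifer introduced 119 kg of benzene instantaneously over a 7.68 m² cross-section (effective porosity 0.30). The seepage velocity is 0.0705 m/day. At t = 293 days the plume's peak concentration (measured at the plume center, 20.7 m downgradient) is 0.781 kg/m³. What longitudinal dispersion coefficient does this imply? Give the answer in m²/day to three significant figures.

1.19 m²/day

At the plume center C_max = M/(n_e·A·√(4πDt)), so D = M²/(4πt·(n_e·A·C_max)²).
n_e·A·C_max = 0.30 × 7.68 × 0.781 = 1.799 kg/m.
D = 119²/(4π × 293 × 1.799²) = 1.19 m²/day.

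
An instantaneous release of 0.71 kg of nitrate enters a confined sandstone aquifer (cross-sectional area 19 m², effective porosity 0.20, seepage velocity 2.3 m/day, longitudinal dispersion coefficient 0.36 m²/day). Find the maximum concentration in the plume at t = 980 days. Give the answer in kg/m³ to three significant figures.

The peak of an instantaneous 1D plume sits at x = vt; there the Gaussian factor is 1 and C_max = M/(n_e·A·√(4πDt)), where n_e·A is the pore area the mass is dissolved in.
√(4πDt) = √(4π × 0.36 × 980) = 66.58 m, so C_max = 0.71/(0.20 × 19 × 66.58) = 0.00281 kg/m³.

0.00281 kg/m³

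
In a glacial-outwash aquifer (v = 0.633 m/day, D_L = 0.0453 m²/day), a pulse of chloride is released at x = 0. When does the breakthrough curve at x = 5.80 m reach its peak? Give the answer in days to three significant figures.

For the 1D instantaneous-source solution, setting ∂C/∂t = 0 at fixed x gives v²t² + 2Dt − x² = 0, so t = (√(D² + v²x²) − D)/v².
√(D² + v²x²) = √(0.0453² + 0.633² × 5.80²) = 3.672; v² = 0.400689.
t = (3.672 − 0.0453)/0.400689 = 9.05 days (vs. the pure-advection estimate x/v = 9.16 d).

9.05 days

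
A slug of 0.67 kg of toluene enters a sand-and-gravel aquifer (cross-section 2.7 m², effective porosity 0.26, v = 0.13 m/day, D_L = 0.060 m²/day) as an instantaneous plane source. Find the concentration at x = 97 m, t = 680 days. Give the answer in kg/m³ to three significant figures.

0.0268 kg/m³

For an instantaneous plane source, C(x,t) = M/(n_e·A·√(4πDt)) · exp(−(x−vt)²/(4Dt)), with n_e·A the pore (flow) area.
Plume center vt = 0.13 × 680 = 88.4 m, so the well at 97 m is 8.6 m downgradient of the peak.
√(4πDt) = 22.64 m, giving peak height M/(n_e·A·√(4πDt)) = 0.67/(0.26 × 2.7 × 22.64) = 0.04216 kg/m³.
(x−vt)²/(4Dt) = (8.6)²/(4 × 0.060 × 680) = 0.4532; exp(−0.4532) = 0.6356.
C = 0.04216 × 0.6356 = 0.0268 kg/m³.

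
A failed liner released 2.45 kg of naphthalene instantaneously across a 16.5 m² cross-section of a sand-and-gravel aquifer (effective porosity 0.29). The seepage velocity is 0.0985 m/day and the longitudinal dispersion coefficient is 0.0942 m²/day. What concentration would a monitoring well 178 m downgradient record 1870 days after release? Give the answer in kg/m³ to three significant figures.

0.0103 kg/m³

For an instantaneous plane source, C(x,t) = M/(n_e·A·√(4πDt)) · exp(−(x−vt)²/(4Dt)), with n_e·A the pore (flow) area.
Plume center vt = 0.0985 × 1870 = 184.195 m, so the well at 178 m is 6.195 m upgradient of the peak.
√(4πDt) = 47.05 m, giving peak height M/(n_e·A·√(4πDt)) = 2.45/(0.29 × 16.5 × 47.05) = 0.01088 kg/m³.
(x−vt)²/(4Dt) = (-6.195)²/(4 × 0.0942 × 1870) = 0.05447; exp(−0.05447) = 0.9470.
C = 0.01088 × 0.9470 = 0.0103 kg/m³.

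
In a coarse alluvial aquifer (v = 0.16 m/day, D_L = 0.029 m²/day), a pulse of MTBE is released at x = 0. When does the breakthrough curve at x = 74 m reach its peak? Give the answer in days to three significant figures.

For the 1D instantaneous-source solution, setting ∂C/∂t = 0 at fixed x gives v²t² + 2Dt − x² = 0, so t = (√(D² + v²x²) − D)/v².
√(D² + v²x²) = √(0.029² + 0.16² × 74²) = 11.84; v² = 0.0256.
t = (11.84 − 0.029)/0.0256 = 461 days (vs. the pure-advection estimate x/v = 462 d).

461 days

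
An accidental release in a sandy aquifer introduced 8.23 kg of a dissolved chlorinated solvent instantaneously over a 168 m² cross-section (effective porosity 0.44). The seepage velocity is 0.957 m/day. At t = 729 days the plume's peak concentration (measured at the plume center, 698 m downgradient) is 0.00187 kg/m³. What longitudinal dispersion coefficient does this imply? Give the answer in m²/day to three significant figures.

0.387 m²/day

At the plume center C_max = M/(n_e·A·√(4πDt)), so D = M²/(4πt·(n_e·A·C_max)²).
n_e·A·C_max = 0.44 × 168 × 0.00187 = 0.1382 kg/m.
D = 8.23²/(4π × 729 × 0.1382²) = 0.387 m²/day.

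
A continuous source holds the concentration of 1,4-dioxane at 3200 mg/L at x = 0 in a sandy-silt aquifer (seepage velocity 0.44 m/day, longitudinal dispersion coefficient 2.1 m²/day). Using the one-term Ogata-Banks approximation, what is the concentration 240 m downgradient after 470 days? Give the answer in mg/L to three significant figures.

728 mg/L

For a continuous step input, C/C₀ ≈ ½·erfc((x−vt)/(2√(Dt))).
vt = 0.44 × 470 = 206.8 m and 2√(Dt) = 2√(2.1 × 470) = 62.83 m.
Argument (x−vt)/(2√(Dt)) = (240 − 206.8)/62.83 = 0.5284; ½·erfc(0.5284) = 0.2275.
C = 3200 × 0.2275 = 728 mg/L.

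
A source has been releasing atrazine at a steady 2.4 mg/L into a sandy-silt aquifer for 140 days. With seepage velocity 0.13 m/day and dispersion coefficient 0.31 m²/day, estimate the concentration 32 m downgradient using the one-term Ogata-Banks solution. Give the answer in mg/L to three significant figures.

For a continuous step input, C/C₀ ≈ ½·erfc((x−vt)/(2√(Dt))).
vt = 0.13 × 140 = 18.2 m and 2√(Dt) = 2√(0.31 × 140) = 13.18 m.
Argument (x−vt)/(2√(Dt)) = (32 − 18.2)/13.18 = 1.047; ½·erfc(1.047) = 0.06935.
C = 2.4 × 0.06935 = 0.166 mg/L.

0.166 mg/L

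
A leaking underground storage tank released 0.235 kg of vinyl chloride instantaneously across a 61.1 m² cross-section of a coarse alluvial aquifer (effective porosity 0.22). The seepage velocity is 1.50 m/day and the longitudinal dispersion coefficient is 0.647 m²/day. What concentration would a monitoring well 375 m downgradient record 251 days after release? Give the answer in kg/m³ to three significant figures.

0.000386 kg/m³

For an instantaneous plane source, C(x,t) = M/(n_e·A·√(4πDt)) · exp(−(x−vt)²/(4Dt)), with n_e·A the pore (flow) area.
Plume center vt = 1.50 × 251 = 376.5 m, so the well at 375 m is 1.5 m upgradient of the peak.
√(4πDt) = 45.17 m, giving peak height M/(n_e·A·√(4πDt)) = 0.235/(0.22 × 61.1 × 45.17) = 0.0003870 kg/m³.
(x−vt)²/(4Dt) = (-1.5)²/(4 × 0.647 × 251) = 0.003464; exp(−0.003464) = 0.9965.
C = 0.0003870 × 0.9965 = 0.000386 kg/m³.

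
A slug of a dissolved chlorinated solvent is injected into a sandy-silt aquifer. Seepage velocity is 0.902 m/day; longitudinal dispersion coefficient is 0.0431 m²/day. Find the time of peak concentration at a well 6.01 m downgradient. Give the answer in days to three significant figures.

For the 1D instantaneous-source solution, setting ∂C/∂t = 0 at fixed x gives v²t² + 2Dt − x² = 0, so t = (√(D² + v²x²) − D)/v².
√(D² + v²x²) = √(0.0431² + 0.902² × 6.01²) = 5.421; v² = 0.813604.
t = (5.421 − 0.0431)/0.813604 = 6.61 days (vs. the pure-advection estimate x/v = 6.66 d).

6.61 days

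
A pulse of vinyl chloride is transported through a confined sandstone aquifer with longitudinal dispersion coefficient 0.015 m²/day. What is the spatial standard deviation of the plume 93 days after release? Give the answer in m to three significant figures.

1.67 m

Dispersive spreading gives a Gaussian with σ² = 2Dt; advection only shifts the center.
σ = √(2 × 0.015 × 93) = 1.67 m.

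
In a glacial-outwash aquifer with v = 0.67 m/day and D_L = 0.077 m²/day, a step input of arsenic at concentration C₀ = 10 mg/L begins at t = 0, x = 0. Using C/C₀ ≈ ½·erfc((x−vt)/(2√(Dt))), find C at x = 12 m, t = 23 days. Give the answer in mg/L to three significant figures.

For a continuous step input, C/C₀ ≈ ½·erfc((x−vt)/(2√(Dt))).
vt = 0.67 × 23 = 15.41 m and 2√(Dt) = 2√(0.077 × 23) = 2.662 m.
Argument (x−vt)/(2√(Dt)) = (12 − 15.41)/2.662 = -1.281; ½·erfc(-1.281) = 0.9650.
C = 10 × 0.9650 = 9.65 mg/L.

9.65 mg/L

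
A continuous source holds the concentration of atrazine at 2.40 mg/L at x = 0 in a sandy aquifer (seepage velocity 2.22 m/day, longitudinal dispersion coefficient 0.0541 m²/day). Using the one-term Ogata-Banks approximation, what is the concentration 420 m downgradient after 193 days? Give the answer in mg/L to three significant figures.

For a continuous step input, C/C₀ ≈ ½·erfc((x−vt)/(2√(Dt))).
vt = 2.22 × 193 = 428.46 m and 2√(Dt) = 2√(0.0541 × 193) = 6.463 m.
Argument (x−vt)/(2√(Dt)) = (420 − 428.46)/6.463 = -1.309; ½·erfc(-1.309) = 0.9679.
C = 2.40 × 0.9679 = 2.32 mg/L.

2.32 mg/L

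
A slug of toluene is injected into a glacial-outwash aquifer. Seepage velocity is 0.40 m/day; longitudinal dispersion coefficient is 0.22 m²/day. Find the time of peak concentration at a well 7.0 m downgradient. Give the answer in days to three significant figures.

For the 1D instantaneous-source solution, setting ∂C/∂t = 0 at fixed x gives v²t² + 2Dt − x² = 0, so t = (√(D² + v²x²) − D)/v².
√(D² + v²x²) = √(0.22² + 0.40² × 7.0²) = 2.809; v² = 0.16.
t = (2.809 − 0.22)/0.16 = 16.2 days (vs. the pure-advection estimate x/v = 17.5 d).

16.2 days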